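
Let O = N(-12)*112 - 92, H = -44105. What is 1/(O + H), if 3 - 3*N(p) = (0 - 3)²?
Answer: -1/44421 ≈ -2.2512e-5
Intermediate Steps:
N(p) = -2 (N(p) = 1 - (0 - 3)²/3 = 1 - ⅓*(-3)² = 1 - ⅓*9 = 1 - 3 = -2)
O = -316 (O = -2*112 - 92 = -224 - 92 = -316)
1/(O + H) = 1/(-316 - 44105) = 1/(-44421) = -1/44421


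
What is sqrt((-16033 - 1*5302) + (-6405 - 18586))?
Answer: I*sqrt(46326) ≈ 215.23*I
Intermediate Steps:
sqrt((-16033 - 1*5302) + (-6405 - 18586)) = sqrt((-16033 - 5302) - 24991) = sqrt(-21335 - 24991) = sqrt(-46326) = I*sqrt(46326)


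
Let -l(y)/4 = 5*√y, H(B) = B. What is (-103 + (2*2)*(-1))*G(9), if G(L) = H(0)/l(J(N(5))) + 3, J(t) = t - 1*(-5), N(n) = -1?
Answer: -321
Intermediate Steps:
J(t) = 5 + t (J(t) = t + 5 = 5 + t)
l(y) = -20*√y
G(L) = 3 (G(L) = 0/((-20*√(5 - 1))) + 3 = 0/((-20*√4)) + 3 = 0/((-20*2)) + 3 = 0/(-40) + 3 = 0*(-1/40) + 3 = 0 + 3 = 3)
(-103 + (2*2)*(-1))*G(9) = (-103 + (2*2)*(-1))*3 = (-103 + 4*(-1))*3 = (-103 - 4)*3 = -107*3 = -321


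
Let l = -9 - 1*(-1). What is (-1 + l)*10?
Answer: -90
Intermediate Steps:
l = -8 (l = -9 + 1 = -8)
(-1 + l)*10 = (-1 - 8)*10 = -9*10 = -90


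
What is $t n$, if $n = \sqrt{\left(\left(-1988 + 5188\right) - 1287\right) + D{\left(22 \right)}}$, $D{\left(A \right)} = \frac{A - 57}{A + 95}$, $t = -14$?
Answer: $- \frac{14 \sqrt{2909218}}{39} \approx -612.28$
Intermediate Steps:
$D{\left(A \right)} = \frac{-57 + A}{95 + A}$ ($D{\left(A \right)} = \frac{A - 57}{95 + A} = \frac{-57 + A}{95 + A}$)
$n = \frac{\sqrt{2909218}}{39}$ ($n = \sqrt{\left(\left(-1988 + 5188\right) - 1287\right) + \frac{-57 + 22}{95 + 22}} = \sqrt{\left(3200 - 1287\right) + \frac{1}{117} \left(-35\right)} = \sqrt{1913 + \frac{1}{117} \left(-35\right)} = \sqrt{1913 - \frac{35}{117}} = \sqrt{\frac{223786}{117}} = \frac{\sqrt{2909218}}{39} \approx 43.734$)
$t n = - 14 \frac{\sqrt{2909218}}{39} = - \frac{14 \sqrt{2909218}}{39}$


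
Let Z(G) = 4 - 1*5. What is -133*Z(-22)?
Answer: 133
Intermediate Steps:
Z(G) = -1 (Z(G) = 4 - 5 = -1)
-133*Z(-22) = -133*(-1) = 133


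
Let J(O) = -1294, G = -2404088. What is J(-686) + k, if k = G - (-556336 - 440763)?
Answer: -1408283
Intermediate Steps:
k = -1406989 (k = -2404088 - (-556336 - 440763) = -2404088 - 1*(-997099) = -2404088 + 997099 = -1406989)
J(-686) + k = -1294 - 1406989 = -1408283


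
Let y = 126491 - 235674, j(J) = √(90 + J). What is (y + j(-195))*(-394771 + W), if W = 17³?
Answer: 42565866014 - 389858*I*√105 ≈ 4.2566e+10 - 3.9949e+6*I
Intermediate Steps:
W = 4913
y = -109183
(y + j(-195))*(-394771 + W) = (-109183 + √(90 - 195))*(-394771 + 4913) = (-109183 + √(-105))*(-389858) = (-109183 + I*√105)*(-389858) = 42565866014 - 389858*I*√105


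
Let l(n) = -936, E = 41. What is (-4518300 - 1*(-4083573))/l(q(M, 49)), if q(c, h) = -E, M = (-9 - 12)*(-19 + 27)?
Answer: 48303/104 ≈ 464.45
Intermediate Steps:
M = -168 (M = -21*8 = -168)
q(c, h) = -41 (q(c, h) = -1*41 = -41)
(-4518300 - 1*(-4083573))/l(q(M, 49)) = (-4518300 - 1*(-4083573))/(-936) = (-4518300 + 4083573)*(-1/936) = -434727*(-1/936) = 48303/104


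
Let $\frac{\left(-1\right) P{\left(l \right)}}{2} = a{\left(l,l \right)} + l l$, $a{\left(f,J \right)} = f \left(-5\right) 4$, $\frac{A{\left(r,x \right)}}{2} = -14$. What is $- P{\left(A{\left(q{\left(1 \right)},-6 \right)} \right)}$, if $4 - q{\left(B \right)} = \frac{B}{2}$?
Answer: $2688$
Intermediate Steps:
$q{\left(B \right)} = 4 - \frac{B}{2}$
$A{\left(r,x \right)} = -28$ ($A{\left(r,x \right)} = 2 \left(-14\right) = -28$)
$a{\left(f,J \right)} = - 20 f$ ($a{\left(f,J \right)} = - 5 f 4 = - 20 f$)
$P{\left(l \right)} = - 2 l^{2} + 40 l$ ($P{\left(l \right)} = - 2 \left(- 20 l + l l\right) = - 2 \left(- 20 l + l^{2}\right) = - 2 \left(l^{2} - 20 l\right) = - 2 l^{2} + 40 l$)
$- P{\left(A{\left(q{\left(1 \right)},-6 \right)} \right)} = - 2 \left(-28\right) \left(20 - -28\right) = - 2 \left(-28\right) \left(20 + 28\right) = - 2 \left(-28\right) 48 = \left(-1\right) \left(-2688\right) = 2688$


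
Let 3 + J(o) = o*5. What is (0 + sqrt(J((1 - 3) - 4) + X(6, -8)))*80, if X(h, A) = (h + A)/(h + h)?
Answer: 40*I*sqrt(1194)/3 ≈ 460.72*I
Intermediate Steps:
J(o) = -3 + 5*o (J(o) = -3 + o*5 = -3 + 5*o)
X(h, A) = (A + h)/(2*h) (X(h, A) = (A + h)/((2*h)) = (A + h)*(1/(2*h)) = (A + h)/(2*h))
(0 + sqrt(J((1 - 3) - 4) + X(6, -8)))*80 = (0 + sqrt((-3 + 5*((1 - 3) - 4)) + (1/2)*(-8 + 6)/6))*80 = (0 + sqrt((-3 + 5*(-2 - 4)) + (1/2)*(1/6)*(-2)))*80 = (0 + sqrt((-3 + 5*(-6)) - 1/6))*80 = (0 + sqrt((-3 - 30) - 1/6))*80 = (0 + sqrt(-33 - 1/6))*80 = (0 + sqrt(-199/6))*80 = (0 + I*sqrt(1194)/6)*80 = (I*sqrt(1194)/6)*80 = 40*I*sqrt(1194)/3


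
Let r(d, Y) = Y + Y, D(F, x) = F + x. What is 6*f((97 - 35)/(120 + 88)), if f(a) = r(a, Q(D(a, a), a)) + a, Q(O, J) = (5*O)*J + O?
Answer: 26505/1352 ≈ 19.604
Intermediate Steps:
Q(O, J) = O + 5*J*O (Q(O, J) = 5*J*O + O = O + 5*J*O)
r(d, Y) = 2*Y
f(a) = a + 4*a*(1 + 5*a) (f(a) = 2*((a + a)*(1 + 5*a)) + a = 2*((2*a)*(1 + 5*a)) + a = 2*(2*a*(1 + 5*a)) + a = 4*a*(1 + 5*a) + a = a + 4*a*(1 + 5*a))
6*f((97 - 35)/(120 + 88)) = 6*(5*((97 - 35)/(120 + 88))*(1 + 4*((97 - 35)/(120 + 88)))) = 6*(5*(62/208)*(1 + 4*(62/208))) = 6*(5*(62*(1/208))*(1 + 4*(62*(1/208)))) = 6*(5*(31/104)*(1 + 4*(31/104))) = 6*(5*(31/104)*(1 + 31/26)) = 6*(5*(31/104)*(57/26)) = 6*(8835/2704) = 26505/1352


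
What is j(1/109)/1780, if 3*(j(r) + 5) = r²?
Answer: -89107/31722270 ≈ -0.0028090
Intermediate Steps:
j(r) = -5 + r²/3
j(1/109)/1780 = (-5 + (1/109)²/3)/1780 = (-5 + (1/109)²/3)*(1/1780) = (-5 + (⅓)*(1/11881))*(1/1780) = (-5 + 1/35643)*(1/1780) = -178214/35643*1/1780 = -89107/31722270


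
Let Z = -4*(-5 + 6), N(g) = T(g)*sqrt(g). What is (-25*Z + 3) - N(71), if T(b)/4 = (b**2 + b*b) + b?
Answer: 103 - 40612*sqrt(71) ≈ -3.4210e+5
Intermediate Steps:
T(b) = 4*b + 8*b**2 (T(b) = 4*((b**2 + b*b) + b) = 4*((b**2 + b**2) + b) = 4*(2*b**2 + b) = 4*(b + 2*b**2) = 4*b + 8*b**2)
N(g) = 4*g**(3/2)*(1 + 2*g) (N(g) = (4*g*(1 + 2*g))*sqrt(g) = 4*g**(3/2)*(1 + 2*g))
Z = -4 (Z = -4*1 = -4)
(-25*Z + 3) - N(71) = (-25*(-4) + 3) - 71**(3/2)*(4 + 8*71) = (100 + 3) - 71*sqrt(71)*(4 + 568) = 103 - 71*sqrt(71)*572 = 103 - 40612*sqrt(71)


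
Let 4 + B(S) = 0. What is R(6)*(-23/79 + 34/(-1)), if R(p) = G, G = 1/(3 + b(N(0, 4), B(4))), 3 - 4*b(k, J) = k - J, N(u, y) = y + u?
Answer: -1548/79 ≈ -19.595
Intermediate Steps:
N(u, y) = u + y
B(S) = -4 (B(S) = -4 + 0 = -4)
b(k, J) = 3/4 - k/4 + J/4 (b(k, J) = 3/4 - (k - J)/4 = 3/4 + (-k/4 + J/4) = 3/4 - k/4 + J/4)
G = 4/7 (G = 1/(3 + (3/4 - (0 + 4)/4 + (1/4)*(-4))) = 1/(3 + (3/4 - 1/4*4 - 1)) = 1/(3 + (3/4 - 1 - 1)) = 1/(3 - 5/4) = 1/(7/4) = 4/7 ≈ 0.57143)
R(p) = 4/7
R(6)*(-23/79 + 34/(-1)) = 4*(-23/79 + 34/(-1))/7 = 4*(-23*1/79 + 34*(-1))/7 = 4*(-23/79 - 34)/7 = (4/7)*(-2709/79) = -1548/79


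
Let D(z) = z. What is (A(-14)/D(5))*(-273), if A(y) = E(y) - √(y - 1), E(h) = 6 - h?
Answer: -1092 + 273*I*√15/5 ≈ -1092.0 + 211.46*I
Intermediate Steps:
A(y) = 6 - y - √(-1 + y) (A(y) = (6 - y) - √(y - 1) = (6 - y) - √(-1 + y) = 6 - y - √(-1 + y))
(A(-14)/D(5))*(-273) = ((6 - 1*(-14) - √(-1 - 14))/5)*(-273) = ((6 + 14 - √(-15))*(⅕))*(-273) = ((6 + 14 - I*√15)*(⅕))*(-273) = ((20 - I*√15)*(⅕))*(-273) = (4 - I*√15/5)*(-273) = -1092 + 273*I*√15/5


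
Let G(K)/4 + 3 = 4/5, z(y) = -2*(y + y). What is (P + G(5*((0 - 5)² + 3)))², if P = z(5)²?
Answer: 3825936/25 ≈ 1.5304e+5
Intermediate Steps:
z(y) = -4*y
G(K) = -44/5 (G(K) = -12 + 4*(4/5) = -12 + 4*(4*(⅕)) = -12 + 4*(⅘) = -12 + 16/5 = -44/5)
P = 400 (P = (-4*5)² = (-20)² = 400)
(P + G(5*((0 - 5)² + 3)))² = (400 - 44/5)² = (1956/5)² = 3825936/25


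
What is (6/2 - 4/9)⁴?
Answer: 279841/6561 ≈ 42.652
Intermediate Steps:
(6/2 - 4/9)⁴ = (6*(½) - 4*⅑)⁴ = (3 - 4/9)⁴ = (23/9)⁴ = 279841/6561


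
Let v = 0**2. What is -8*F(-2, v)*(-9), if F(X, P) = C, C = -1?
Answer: -72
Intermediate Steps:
v = 0
F(X, P) = -1
-8*F(-2, v)*(-9) = -8*(-1)*(-9) = 8*(-9) = -72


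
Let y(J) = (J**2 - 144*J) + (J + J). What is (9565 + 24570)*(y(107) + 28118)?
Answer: 831972355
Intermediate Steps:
y(J) = J**2 - 142*J (y(J) = (J**2 - 144*J) + 2*J = J**2 - 142*J)
(9565 + 24570)*(y(107) + 28118) = (9565 + 24570)*(107*(-142 + 107) + 28118) = 34135*(107*(-35) + 28118) = 34135*(-3745 + 28118) = 34135*24373 = 831972355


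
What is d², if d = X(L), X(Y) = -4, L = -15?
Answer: 16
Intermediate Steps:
d = -4
d² = (-4)² = 16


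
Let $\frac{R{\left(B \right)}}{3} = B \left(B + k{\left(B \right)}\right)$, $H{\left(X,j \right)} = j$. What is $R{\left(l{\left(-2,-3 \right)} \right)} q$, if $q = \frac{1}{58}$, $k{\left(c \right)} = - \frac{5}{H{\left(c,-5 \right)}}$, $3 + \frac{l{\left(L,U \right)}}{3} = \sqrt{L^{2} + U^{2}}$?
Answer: $\frac{567}{58} - \frac{153 \sqrt{13}}{58} \approx 0.26467$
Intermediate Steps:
$l{\left(L,U \right)} = -9 + 3 \sqrt{L^{2} + U^{2}}$
$k{\left(c \right)} = 1$ ($k{\left(c \right)} = - \frac{5}{-5} = \left(-5\right) \left(- \frac{1}{5}\right) = 1$)
$R{\left(B \right)} = 3 B \left(1 + B\right)$ ($R{\left(B \right)} = 3 B \left(B + 1\right) = 3 B \left(1 + B\right)$)
$q = \frac{1}{58} \approx 0.017241$
$R{\left(l{\left(-2,-3 \right)} \right)} q = 3 \left(-9 + 3 \sqrt{\left(-2\right)^{2} + \left(-3\right)^{2}}\right) \left(1 - \left(9 - 3 \sqrt{\left(-2\right)^{2} + \left(-3\right)^{2}}\right)\right) \frac{1}{58} = 3 \left(-9 + 3 \sqrt{4 + 9}\right) \left(1 - \left(9 - 3 \sqrt{4 + 9}\right)\right) \frac{1}{58} = 3 \left(-9 + 3 \sqrt{13}\right) \left(1 - \left(9 - 3 \sqrt{13}\right)\right) \frac{1}{58} = 3 \left(-9 + 3 \sqrt{13}\right) \left(-8 + 3 \sqrt{13}\right) \frac{1}{58} = \frac{3 \left(-9 + 3 \sqrt{13}\right) \left(-8 + 3 \sqrt{13}\right)}{58}$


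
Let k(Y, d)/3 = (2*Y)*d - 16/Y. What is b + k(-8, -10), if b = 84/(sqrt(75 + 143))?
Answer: 486 + 42*sqrt(218)/109 ≈ 491.69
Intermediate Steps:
k(Y, d) = -48/Y + 6*Y*d (k(Y, d) = 3*((2*Y)*d - 16/Y) = 3*(2*Y*d - 16/Y) = 3*(-16/Y + 2*Y*d) = -48/Y + 6*Y*d)
b = 42*sqrt(218)/109 (b = 84/(sqrt(218)) = 84*(sqrt(218)/218) = 42*sqrt(218)/109 ≈ 5.6892)
b + k(-8, -10) = 42*sqrt(218)/109 + (-48/(-8) + 6*(-8)*(-10)) = 42*sqrt(218)/109 + (-48*(-1/8) + 480) = 42*sqrt(218)/109 + (6 + 480) = 42*sqrt(218)/109 + 486 = 486 + 42*sqrt(218)/109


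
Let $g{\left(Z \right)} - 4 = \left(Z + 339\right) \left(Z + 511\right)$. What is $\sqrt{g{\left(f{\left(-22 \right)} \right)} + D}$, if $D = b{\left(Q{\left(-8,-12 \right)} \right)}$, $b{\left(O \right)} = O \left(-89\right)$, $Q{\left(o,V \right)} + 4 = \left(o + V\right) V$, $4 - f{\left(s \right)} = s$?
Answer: $3 \sqrt{19445} \approx 418.34$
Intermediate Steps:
$f{\left(s \right)} = 4 - s$
$Q{\left(o,V \right)} = -4 + V \left(V + o\right)$ ($Q{\left(o,V \right)} = -4 + \left(o + V\right) V = -4 + \left(V + o\right) V = -4 + V \left(V + o\right)$)
$g{\left(Z \right)} = 4 + \left(339 + Z\right) \left(511 + Z\right)$ ($g{\left(Z \right)} = 4 + \left(Z + 339\right) \left(Z + 511\right) = 4 + \left(339 + Z\right) \left(511 + Z\right)$)
$b{\left(O \right)} = - 89 O$
$D = -21004$ ($D = - 89 \left(-4 + \left(-12\right)^{2} - -96\right) = - 89 \left(-4 + 144 + 96\right) = \left(-89\right) 236 = -21004$)
$\sqrt{g{\left(f{\left(-22 \right)} \right)} + D} = \sqrt{\left(173233 + \left(4 - -22\right)^{2} + 850 \left(4 - -22\right)\right) - 21004} = \sqrt{\left(173233 + \left(4 + 22\right)^{2} + 850 \left(4 + 22\right)\right) - 21004} = \sqrt{\left(173233 + 26^{2} + 850 \cdot 26\right) - 21004} = \sqrt{\left(173233 + 676 + 22100\right) - 21004} = \sqrt{196009 - 21004} = \sqrt{175005} = 3 \sqrt{19445}$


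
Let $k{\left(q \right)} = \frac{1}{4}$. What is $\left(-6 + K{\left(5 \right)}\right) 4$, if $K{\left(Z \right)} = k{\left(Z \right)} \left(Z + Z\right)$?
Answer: $-14$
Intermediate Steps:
$k{\left(q \right)} = \frac{1}{4}$
$K{\left(Z \right)} = \frac{Z}{2}$ ($K{\left(Z \right)} = \frac{Z + Z}{4} = \frac{2 Z}{4} = \frac{Z}{2}$)
$\left(-6 + K{\left(5 \right)}\right) 4 = \left(-6 + \frac{1}{2} \cdot 5\right) 4 = \left(-6 + \frac{5}{2}\right) 4 = \left(- \frac{7}{2}\right) 4 = -14$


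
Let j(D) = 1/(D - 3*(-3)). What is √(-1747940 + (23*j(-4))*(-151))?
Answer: I*√43715865/5 ≈ 1322.4*I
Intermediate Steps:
j(D) = 1/(9 + D) (j(D) = 1/(D + 9) = 1/(9 + D))
√(-1747940 + (23*j(-4))*(-151)) = √(-1747940 + (23/(9 - 4))*(-151)) = √(-1747940 + (23/5)*(-151)) = √(-1747940 - 3473/5) = √(-8743173/5) = I*√43715865/5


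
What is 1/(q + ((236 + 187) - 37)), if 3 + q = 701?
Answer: 1/1084 ≈ 0.00092251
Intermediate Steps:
q = 698 (q = -3 + 701 = 698)
1/(q + ((236 + 187) - 37)) = 1/(698 + ((236 + 187) - 37)) = 1/(698 + (423 - 37)) = 1/(698 + 386) = 1/1084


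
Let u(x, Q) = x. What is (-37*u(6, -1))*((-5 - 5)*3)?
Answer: 6660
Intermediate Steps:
(-37*u(6, -1))*((-5 - 5)*3) = (-37*6)*((-5 - 5)*3) = -(-2220)*3 = -222*(-30) = 6660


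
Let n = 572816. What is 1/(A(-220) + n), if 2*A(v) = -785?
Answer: 2/1144847 ≈ 1.7470e-6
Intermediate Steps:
A(v) = -785/2 (A(v) = (1/2)*(-785) = -785/2)
1/(A(-220) + n) = 1/(-785/2 + 572816) = 1/(1144847/2) = 2/1144847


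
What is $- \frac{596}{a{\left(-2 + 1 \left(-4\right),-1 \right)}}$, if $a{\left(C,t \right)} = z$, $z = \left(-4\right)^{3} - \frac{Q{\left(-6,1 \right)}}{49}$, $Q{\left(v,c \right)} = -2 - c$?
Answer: $\frac{29204}{3133} \approx 9.3214$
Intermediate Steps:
$z = - \frac{3133}{49}$ ($z = \left(-4\right)^{3} - \frac{-2 - 1}{49} = -64 - \left(-2 - 1\right) \frac{1}{49} = -64 - \left(-3\right) \frac{1}{49} = -64 - - \frac{3}{49} = -64 + \frac{3}{49} = - \frac{3133}{49} \approx -63.939$)
$a{\left(C,t \right)} = - \frac{3133}{49}$
$- \frac{596}{a{\left(-2 + 1 \left(-4\right),-1 \right)}} = - \frac{596}{- \frac{3133}{49}} = \left(-596\right) \left(- \frac{49}{3133}\right) = \frac{29204}{3133}$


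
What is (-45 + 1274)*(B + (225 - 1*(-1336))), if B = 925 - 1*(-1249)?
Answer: 4590315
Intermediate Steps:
B = 2174 (B = 925 + 1249 = 2174)
(-45 + 1274)*(B + (225 - 1*(-1336))) = (-45 + 1274)*(2174 + (225 - 1*(-1336))) = 1229*(2174 + (225 + 1336)) = 1229*(2174 + 1561) = 1229*3735 = 4590315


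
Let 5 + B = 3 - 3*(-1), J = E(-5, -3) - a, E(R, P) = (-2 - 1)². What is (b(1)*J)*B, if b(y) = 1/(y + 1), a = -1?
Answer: 5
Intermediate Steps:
E(R, P) = 9 (E(R, P) = (-3)² = 9)
J = 10 (J = 9 - 1*(-1) = 9 + 1 = 10)
b(y) = 1/(1 + y)
B = 1 (B = -5 + (3 - 3*(-1)) = -5 + (3 + 3) = -5 + 6 = 1)
(b(1)*J)*B = (10/(1 + 1))*1 = (10/2)*1 = ((½)*10)*1 = 5*1 = 5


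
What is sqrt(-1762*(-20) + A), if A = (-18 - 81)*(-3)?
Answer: sqrt(35537) ≈ 188.51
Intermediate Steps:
A = 297 (A = -99*(-3) = 297)
sqrt(-1762*(-20) + A) = sqrt(-1762*(-20) + 297) = sqrt(35240 + 297) = sqrt(35537)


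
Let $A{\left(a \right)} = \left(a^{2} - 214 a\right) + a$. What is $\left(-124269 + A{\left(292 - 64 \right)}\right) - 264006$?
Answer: $-384855$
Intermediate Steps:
$A{\left(a \right)} = a^{2} - 213 a$
$\left(-124269 + A{\left(292 - 64 \right)}\right) - 264006 = \left(-124269 + \left(292 - 64\right) \left(-213 + \left(292 - 64\right)\right)\right) - 264006 = \left(-124269 + 228 \left(-213 + 228\right)\right) - 264006 = \left(-124269 + 228 \cdot 15\right) - 264006 = \left(-124269 + 3420\right) - 264006 = -120849 - 264006 = -384855$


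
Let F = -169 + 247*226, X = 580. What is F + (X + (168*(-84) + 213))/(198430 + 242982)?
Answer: 24565888717/441412 ≈ 55653.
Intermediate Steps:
F = 55653 (F = -169 + 55822 = 55653)
F + (X + (168*(-84) + 213))/(198430 + 242982) = 55653 + (580 + (168*(-84) + 213))/(198430 + 242982) = 55653 + (580 + (-14112 + 213))/441412 = 55653 + (580 - 13899)*(1/441412) = 55653 - 13319*1/441412 = 55653 - 13319/441412 = 24565888717/441412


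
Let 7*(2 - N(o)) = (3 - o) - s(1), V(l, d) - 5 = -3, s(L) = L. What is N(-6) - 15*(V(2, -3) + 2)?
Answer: -414/7 ≈ -59.143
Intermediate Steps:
V(l, d) = 2 (V(l, d) = 5 - 3 = 2)
N(o) = 12/7 + o/7 (N(o) = 2 - ((3 - o) - 1*1)/7 = 2 - ((3 - o) - 1)/7 = 2 - (2 - o)/7 = 2 + (-2/7 + o/7) = 12/7 + o/7)
N(-6) - 15*(V(2, -3) + 2) = (12/7 + (1/7)*(-6)) - 15*(2 + 2) = (12/7 - 6/7) - 15*4 = 6/7 - 60 = -414/7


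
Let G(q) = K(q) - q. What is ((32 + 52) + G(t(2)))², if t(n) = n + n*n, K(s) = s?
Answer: 7056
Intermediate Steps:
t(n) = n + n²
G(q) = 0 (G(q) = q - q = 0)
((32 + 52) + G(t(2)))² = ((32 + 52) + 0)² = (84 + 0)² = 84² = 7056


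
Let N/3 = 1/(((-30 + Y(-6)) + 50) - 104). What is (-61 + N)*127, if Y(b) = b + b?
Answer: -248031/32 ≈ -7751.0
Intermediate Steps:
Y(b) = 2*b
N = -1/32 (N = 3/(((-30 + 2*(-6)) + 50) - 104) = 3/(((-30 - 12) + 50) - 104) = 3/((-42 + 50) - 104) = 3/(8 - 104) = 3/(-96) = 3*(-1/96) = -1/32 ≈ -0.031250)
(-61 + N)*127 = (-61 - 1/32)*127 = -1953/32*127 = -248031/32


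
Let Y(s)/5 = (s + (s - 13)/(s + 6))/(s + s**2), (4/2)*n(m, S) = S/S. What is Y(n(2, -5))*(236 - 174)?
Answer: -22940/39 ≈ -588.21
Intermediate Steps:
n(m, S) = 1/2 (n(m, S) = (S/S)/2 = (1/2)*1 = 1/2)
Y(s) = 5*(s + (-13 + s)/(6 + s))/(s + s**2) (Y(s) = 5*((s + (s - 13)/(s + 6))/(s + s**2)) = 5*((s + (-13 + s)/(6 + s))/(s + s**2)) = 5*(s + (-13 + s)/(6 + s))/(s + s**2))
Y(n(2, -5))*(236 - 174) = (5*(-13 + (1/2)**2 + 7*(1/2))/((1/2)*(6 + (1/2)**2 + 7*(1/2))))*(236 - 174) = (5*2*(-13 + 1/4 + 7/2)/(6 + 1/4 + 7/2))*62 = (5*2*(-37/4)/(39/4))*62 = (5*2*(4/39)*(-37/4))*62 = -370/39*62 = -22940/39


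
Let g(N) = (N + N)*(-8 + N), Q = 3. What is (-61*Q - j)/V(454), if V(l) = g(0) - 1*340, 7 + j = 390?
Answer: 283/170 ≈ 1.6647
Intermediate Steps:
j = 383 (j = -7 + 390 = 383)
g(N) = 2*N*(-8 + N) (g(N) = (2*N)*(-8 + N) = 2*N*(-8 + N))
V(l) = -340 (V(l) = 2*0*(-8 + 0) - 1*340 = 2*0*(-8) - 340 = 0 - 340 = -340)
(-61*Q - j)/V(454) = (-61*3 - 1*383)/(-340) = (-183 - 383)*(-1/340) = -566*(-1/340) = 283/170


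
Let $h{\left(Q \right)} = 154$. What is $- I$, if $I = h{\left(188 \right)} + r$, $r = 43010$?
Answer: $-43164$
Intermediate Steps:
$I = 43164$ ($I = 154 + 43010 = 43164$)
$- I = \left(-1\right) 43164 = -43164$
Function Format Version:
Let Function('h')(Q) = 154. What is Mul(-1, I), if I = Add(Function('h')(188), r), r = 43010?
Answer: -43164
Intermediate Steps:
I = 43164 (I = Add(154, 43010) = 43164)
Mul(-1, I) = Mul(-1, 43164) = -43164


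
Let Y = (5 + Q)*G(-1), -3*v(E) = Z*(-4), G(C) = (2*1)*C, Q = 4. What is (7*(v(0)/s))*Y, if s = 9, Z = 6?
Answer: -112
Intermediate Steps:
G(C) = 2*C
v(E) = 8 (v(E) = -2*(-4) = -⅓*(-24) = 8)
Y = -18 (Y = (5 + 4)*(2*(-1)) = 9*(-2) = -18)
(7*(v(0)/s))*Y = (7*(8/9))*(-18) = (56/9)*(-18) = -112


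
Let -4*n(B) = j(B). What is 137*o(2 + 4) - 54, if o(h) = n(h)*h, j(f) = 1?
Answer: -519/2 ≈ -259.50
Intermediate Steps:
n(B) = -¼ (n(B) = -¼*1 = -¼)
o(h) = -h/4
137*o(2 + 4) - 54 = 137*(-(2 + 4)/4) - 54 = 137*(-¼*6) - 54 = 137*(-3/2) - 54 = -411/2 - 54 = -519/2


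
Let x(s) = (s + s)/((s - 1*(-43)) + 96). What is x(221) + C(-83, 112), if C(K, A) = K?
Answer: -14719/180 ≈ -81.772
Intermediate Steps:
x(s) = 2*s/(139 + s) (x(s) = (2*s)/((s + 43) + 96) = (2*s)/((43 + s) + 96) = (2*s)/(139 + s) = 2*s/(139 + s))
x(221) + C(-83, 112) = 2*221/(139 + 221) - 83 = 2*221/360 - 83 = 2*221*(1/360) - 83 = 221/180 - 83 = -14719/180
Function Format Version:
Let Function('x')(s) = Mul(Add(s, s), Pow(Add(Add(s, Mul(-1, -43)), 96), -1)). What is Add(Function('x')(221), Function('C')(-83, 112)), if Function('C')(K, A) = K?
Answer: Rational(-14719, 180) ≈ -81.772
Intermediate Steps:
Function('x')(s) = Mul(2, s, Pow(Add(139, s), -1)) (Function('x')(s) = Mul(Mul(2, s), Pow(Add(Add(s, 43), 96), -1)) = Mul(Mul(2, s), Pow(Add(Add(43, s), 96), -1)) = Mul(Mul(2, s), Pow(Add(139, s), -1)) = Mul(2, s, Pow(Add(139, s), -1)))
Add(Function('x')(221), Function('C')(-83, 112)) = Add(Mul(2, 221, Pow(Add(139, 221), -1)), -83) = Add(Mul(2, 221, Pow(360, -1)), -83) = Add(Mul(2, 221, Rational(1, 360)), -83) = Add(Rational(221, 180), -83) = Rational(-14719, 180)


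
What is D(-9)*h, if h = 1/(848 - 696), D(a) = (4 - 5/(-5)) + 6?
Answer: 11/152 ≈ 0.072368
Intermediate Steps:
D(a) = 11 (D(a) = (4 - 5*(-⅕)) + 6 = (4 + 1) + 6 = 5 + 6 = 11)
h = 1/152 ≈ 0.0065789
D(-9)*h = 11*(1/152) = 11/152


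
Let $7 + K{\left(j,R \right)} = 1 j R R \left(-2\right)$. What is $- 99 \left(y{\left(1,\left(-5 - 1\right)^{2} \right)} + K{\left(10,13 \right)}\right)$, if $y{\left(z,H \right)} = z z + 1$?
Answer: $335115$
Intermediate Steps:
$K{\left(j,R \right)} = -7 - 2 j R^{2}$ ($K{\left(j,R \right)} = -7 + 1 j R R \left(-2\right) = -7 + 1 R j R \left(-2\right) = -7 + R j R \left(-2\right) = -7 + j R^{2} \left(-2\right) = -7 - 2 j R^{2}$)
$y{\left(z,H \right)} = 1 + z^{2}$ ($y{\left(z,H \right)} = z^{2} + 1 = 1 + z^{2}$)
$- 99 \left(y{\left(1,\left(-5 - 1\right)^{2} \right)} + K{\left(10,13 \right)}\right) = - 99 \left(\left(1 + 1^{2}\right) - \left(7 + 20 \cdot 13^{2}\right)\right) = - 99 \left(\left(1 + 1\right) - \left(7 + 20 \cdot 169\right)\right) = - 99 \left(2 - 3387\right) = \left(-99\right) \left(-3385\right) = 335115$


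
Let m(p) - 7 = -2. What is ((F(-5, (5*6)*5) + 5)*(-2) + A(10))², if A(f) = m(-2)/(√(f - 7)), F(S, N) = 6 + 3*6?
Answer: 10117/3 - 580*√3/3 ≈ 3037.5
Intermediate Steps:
F(S, N) = 24 (F(S, N) = 6 + 18 = 24)
m(p) = 5 (m(p) = 7 - 2 = 5)
A(f) = 5/√(-7 + f) (A(f) = 5/(√(f - 7)) = 5/(√(-7 + f)) = 5/√(-7 + f))
((F(-5, (5*6)*5) + 5)*(-2) + A(10))² = ((24 + 5)*(-2) + 5/√(-7 + 10))² = (29*(-2) + 5/√3)² = (-58 + 5*(√3/3))² = (-58 + 5*√3/3)²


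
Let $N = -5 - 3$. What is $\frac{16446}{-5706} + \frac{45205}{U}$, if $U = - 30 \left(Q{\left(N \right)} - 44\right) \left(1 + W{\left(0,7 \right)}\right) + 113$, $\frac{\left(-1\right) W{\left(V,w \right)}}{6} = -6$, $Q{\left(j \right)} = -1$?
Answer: $- \frac{94232728}{47609913} \approx -1.9793$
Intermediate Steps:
$N = -8$
$W{\left(V,w \right)} = 36$ ($W{\left(V,w \right)} = \left(-6\right) \left(-6\right) = 36$)
$U = 50063$ ($U = - 30 \left(-1 - 44\right) \left(1 + 36\right) + 113 = - 30 \left(\left(-45\right) 37\right) + 113 = \left(-30\right) \left(-1665\right) + 113 = 49950 + 113 = 50063$)
$\frac{16446}{-5706} + \frac{45205}{U} = \frac{16446}{-5706} + \frac{45205}{50063} = 16446 \left(- \frac{1}{5706}\right) + 45205 \cdot \frac{1}{50063} = - \frac{2741}{951} + \frac{45205}{50063} = - \frac{94232728}{47609913}$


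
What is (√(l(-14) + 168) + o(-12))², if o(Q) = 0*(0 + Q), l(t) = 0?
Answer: 168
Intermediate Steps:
o(Q) = 0 (o(Q) = 0*Q = 0)
(√(l(-14) + 168) + o(-12))² = (√(0 + 168) + 0)² = (√168 + 0)² = (2*√42 + 0)² = (2*√42)² = 168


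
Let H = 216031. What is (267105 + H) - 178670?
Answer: 304466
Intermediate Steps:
(267105 + H) - 178670 = (267105 + 216031) - 178670 = 483136 - 178670 = 304466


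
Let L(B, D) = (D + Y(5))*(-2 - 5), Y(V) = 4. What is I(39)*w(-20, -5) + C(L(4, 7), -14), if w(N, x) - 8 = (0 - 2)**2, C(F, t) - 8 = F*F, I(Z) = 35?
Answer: 6357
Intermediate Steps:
L(B, D) = -28 - 7*D (L(B, D) = (D + 4)*(-2 - 5) = (4 + D)*(-7) = -28 - 7*D)
C(F, t) = 8 + F**2 (C(F, t) = 8 + F*F = 8 + F**2)
w(N, x) = 12 (w(N, x) = 8 + (0 - 2)**2 = 8 + (-2)**2 = 8 + 4 = 12)
I(39)*w(-20, -5) + C(L(4, 7), -14) = 35*12 + (8 + (-28 - 7*7)**2) = 420 + (8 + (-28 - 49)**2) = 420 + (8 + (-77)**2) = 420 + (8 + 5929) = 420 + 5937 = 6357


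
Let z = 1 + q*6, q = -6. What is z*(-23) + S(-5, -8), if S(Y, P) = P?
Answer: 797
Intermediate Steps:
z = -35 (z = 1 - 6*6 = 1 - 36 = -35)
z*(-23) + S(-5, -8) = -35*(-23) - 8 = 805 - 8 = 797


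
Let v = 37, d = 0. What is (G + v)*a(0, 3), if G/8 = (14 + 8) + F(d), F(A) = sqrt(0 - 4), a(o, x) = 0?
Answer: 0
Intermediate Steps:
F(A) = 2*I (F(A) = sqrt(-4) = 2*I)
G = 176 + 16*I (G = 8*((14 + 8) + 2*I) = 8*(22 + 2*I) = 176 + 16*I ≈ 176.0 + 16.0*I)
(G + v)*a(0, 3) = ((176 + 16*I) + 37)*0 = (213 + 16*I)*0 = 0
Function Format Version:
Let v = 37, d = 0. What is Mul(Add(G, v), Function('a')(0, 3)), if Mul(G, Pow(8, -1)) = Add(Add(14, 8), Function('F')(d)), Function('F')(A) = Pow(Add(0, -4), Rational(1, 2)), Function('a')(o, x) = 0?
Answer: 0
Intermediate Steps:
Function('F')(A) = Mul(2, I) (Function('F')(A) = Pow(-4, Rational(1, 2)) = Mul(2, I))
G = Add(176, Mul(16, I)) (G = Mul(8, Add(Add(14, 8), Mul(2, I))) = Mul(8, Add(22, Mul(2, I))) = Add(176, Mul(16, I)) ≈ Add(176.00, Mul(16.000, I)))
Mul(Add(G, v), Function('a')(0, 3)) = Mul(Add(Add(176, Mul(16, I)), 37), 0) = Mul(Add(213, Mul(16, I)), 0) = 0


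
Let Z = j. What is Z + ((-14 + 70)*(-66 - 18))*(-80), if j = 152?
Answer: 376472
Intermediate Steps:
Z = 152
Z + ((-14 + 70)*(-66 - 18))*(-80) = 152 + ((-14 + 70)*(-66 - 18))*(-80) = 152 + (56*(-84))*(-80) = 152 - 4704*(-80) = 152 + 376320 = 376472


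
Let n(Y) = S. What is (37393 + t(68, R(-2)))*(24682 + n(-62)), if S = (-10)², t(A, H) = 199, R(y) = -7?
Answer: 931604944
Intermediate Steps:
S = 100
n(Y) = 100
(37393 + t(68, R(-2)))*(24682 + n(-62)) = (37393 + 199)*(24682 + 100) = 37592*24782 = 931604944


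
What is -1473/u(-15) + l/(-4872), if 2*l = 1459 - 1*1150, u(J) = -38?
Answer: 2390195/61712 ≈ 38.731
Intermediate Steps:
l = 309/2 (l = (1459 - 1*1150)/2 = (1459 - 1150)/2 = (½)*309 = 309/2 ≈ 154.50)
-1473/u(-15) + l/(-4872) = -1473/(-38) + (309/2)/(-4872) = -1473*(-1/38) + (309/2)*(-1/4872) = 1473/38 - 103/3248 = 2390195/61712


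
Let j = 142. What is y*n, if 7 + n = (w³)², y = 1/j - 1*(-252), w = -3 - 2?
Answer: 279445065/71 ≈ 3.9358e+6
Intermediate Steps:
w = -5
y = 35785/142 (y = 1/142 - 1*(-252) = 1/142 + 252 = 35785/142 ≈ 252.01)
n = 15618 (n = -7 + ((-5)³)² = -7 + (-125)² = -7 + 15625 = 15618)
y*n = (35785/142)*15618 = 279445065/71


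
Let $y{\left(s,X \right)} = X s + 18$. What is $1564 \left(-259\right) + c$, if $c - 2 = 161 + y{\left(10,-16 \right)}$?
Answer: $-405055$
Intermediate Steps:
$y{\left(s,X \right)} = 18 + X s$
$c = 21$ ($c = 2 + \left(161 + \left(18 - 160\right)\right) = 2 + \left(161 - 142\right) = 2 + 19 = 21$)
$1564 \left(-259\right) + c = 1564 \left(-259\right) + 21 = -405076 + 21 = -405055$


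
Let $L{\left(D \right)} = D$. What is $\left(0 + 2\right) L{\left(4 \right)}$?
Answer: $8$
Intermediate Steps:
$\left(0 + 2\right) L{\left(4 \right)} = \left(0 + 2\right) 4 = 2 \cdot 4 = 8$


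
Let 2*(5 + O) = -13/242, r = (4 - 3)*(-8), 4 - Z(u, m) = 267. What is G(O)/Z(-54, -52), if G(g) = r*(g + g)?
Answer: -9732/31823 ≈ -0.30582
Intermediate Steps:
Z(u, m) = -263 (Z(u, m) = 4 - 1*267 = 4 - 267 = -263)
r = -8 (r = 1*(-8) = -8)
O = -2433/484 (O = -5 + (-13/242)/2 = -5 + (-13*1/242)/2 = -5 + (½)*(-13/242) = -5 - 13/484 = -2433/484 ≈ -5.0269)
G(g) = -16*g (G(g) = -8*(g + g) = -16*g)
G(O)/Z(-54, -52) = -16*(-2433/484)/(-263) = (9732/121)*(-1/263) = -9732/31823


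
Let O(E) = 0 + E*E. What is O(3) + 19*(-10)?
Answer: -181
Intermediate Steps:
O(E) = E**2 (O(E) = 0 + E**2 = E**2)
O(3) + 19*(-10) = 3**2 + 19*(-10) = 9 - 190 = -181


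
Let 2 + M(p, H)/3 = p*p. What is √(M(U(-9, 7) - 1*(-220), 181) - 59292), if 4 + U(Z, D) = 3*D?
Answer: √109209 ≈ 330.47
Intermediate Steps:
U(Z, D) = -4 + 3*D
M(p, H) = -6 + 3*p² (M(p, H) = -6 + 3*(p*p) = -6 + 3*p²)
√(M(U(-9, 7) - 1*(-220), 181) - 59292) = √((-6 + 3*((-4 + 3*7) - 1*(-220))²) - 59292) = √((-6 + 3*((-4 + 21) + 220)²) - 59292) = √((-6 + 3*(17 + 220)²) - 59292) = √((-6 + 3*237²) - 59292) = √((-6 + 3*56169) - 59292) = √((-6 + 168507) - 59292) = √(168501 - 59292) = √109209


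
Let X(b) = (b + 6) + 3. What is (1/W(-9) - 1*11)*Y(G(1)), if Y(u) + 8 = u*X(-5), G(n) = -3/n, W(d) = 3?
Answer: 640/3 ≈ 213.33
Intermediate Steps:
X(b) = 9 + b (X(b) = (6 + b) + 3 = 9 + b)
Y(u) = -8 + 4*u (Y(u) = -8 + u*(9 - 5) = -8 + u*4 = -8 + 4*u)
(1/W(-9) - 1*11)*Y(G(1)) = (1/3 - 1*11)*(-8 + 4*(-3/1)) = (⅓ - 11)*(-8 + 4*(-3*1)) = -32*(-8 + 4*(-3))/3 = -32*(-8 - 12)/3 = -32/3*(-20) = 640/3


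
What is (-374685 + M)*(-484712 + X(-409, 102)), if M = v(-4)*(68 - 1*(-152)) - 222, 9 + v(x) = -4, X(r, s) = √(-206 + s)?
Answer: 183108198104 - 755534*I*√26 ≈ 1.8311e+11 - 3.8525e+6*I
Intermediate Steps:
v(x) = -13 (v(x) = -9 - 4 = -13)
M = -3082 (M = -13*(68 - 1*(-152)) - 222 = -13*(68 + 152) - 222 = -13*220 - 222 = -2860 - 222 = -3082)
(-374685 + M)*(-484712 + X(-409, 102)) = (-374685 - 3082)*(-484712 + √(-206 + 102)) = -377767*(-484712 + √(-104)) = -377767*(-484712 + 2*I*√26) = 183108198104 - 755534*I*√26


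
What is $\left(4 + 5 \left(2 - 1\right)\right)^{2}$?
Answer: $81$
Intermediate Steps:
$\left(4 + 5 \left(2 - 1\right)\right)^{2} = \left(4 + 5 \cdot 1\right)^{2} = \left(4 + 5\right)^{2} = 9^{2} = 81$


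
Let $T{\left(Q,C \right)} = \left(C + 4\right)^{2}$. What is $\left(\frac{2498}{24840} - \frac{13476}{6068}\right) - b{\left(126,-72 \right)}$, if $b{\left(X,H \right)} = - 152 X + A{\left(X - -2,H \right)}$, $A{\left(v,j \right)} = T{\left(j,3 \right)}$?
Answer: $\frac{359882349173}{18841140} \approx 19101.0$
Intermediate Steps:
$T{\left(Q,C \right)} = \left(4 + C\right)^{2}$
$A{\left(v,j \right)} = 49$ ($A{\left(v,j \right)} = \left(4 + 3\right)^{2} = 7^{2} = 49$)
$b{\left(X,H \right)} = 49 - 152 X$ ($b{\left(X,H \right)} = - 152 X + 49 = 49 - 152 X$)
$\left(\frac{2498}{24840} - \frac{13476}{6068}\right) - b{\left(126,-72 \right)} = \left(\frac{2498}{24840} - \frac{13476}{6068}\right) - \left(49 - 19152\right) = \left(2498 \cdot \frac{1}{24840} - \frac{3369}{1517}\right) - \left(49 - 19152\right) = \left(\frac{1249}{12420} - \frac{3369}{1517}\right) - -19103 = - \frac{39948247}{18841140} + 19103 = \frac{359882349173}{18841140}$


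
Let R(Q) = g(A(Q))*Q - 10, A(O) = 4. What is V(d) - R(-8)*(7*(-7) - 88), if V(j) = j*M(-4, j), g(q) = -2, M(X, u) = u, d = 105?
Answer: 11847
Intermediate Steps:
V(j) = j² (V(j) = j*j = j²)
R(Q) = -10 - 2*Q (R(Q) = -2*Q - 10 = -10 - 2*Q)
V(d) - R(-8)*(7*(-7) - 88) = 105² - (-10 - 2*(-8))*(7*(-7) - 88) = 11025 - (-10 + 16)*(-49 - 88) = 11025 - 6*(-137) = 11025 - 1*(-822) = 11025 + 822 = 11847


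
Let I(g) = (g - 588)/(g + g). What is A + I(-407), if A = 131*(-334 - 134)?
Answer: -49903717/814 ≈ -61307.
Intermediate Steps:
I(g) = (-588 + g)/(2*g) (I(g) = (-588 + g)/((2*g)) = (-588 + g)*(1/(2*g)) = (-588 + g)/(2*g))
A = -61308 (A = 131*(-468) = -61308)
A + I(-407) = -61308 + (½)*(-588 - 407)/(-407) = -61308 + (½)*(-1/407)*(-995) = -61308 + 995/814 = -49903717/814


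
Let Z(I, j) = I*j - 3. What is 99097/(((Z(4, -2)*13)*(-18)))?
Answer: 99097/2574 ≈ 38.499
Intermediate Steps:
Z(I, j) = -3 + I*j
99097/(((Z(4, -2)*13)*(-18))) = 99097/((((-3 + 4*(-2))*13)*(-18))) = 99097/((((-3 - 8)*13)*(-18))) = 99097/((-11*13*(-18))) = 99097/((-143*(-18))) = 99097/2574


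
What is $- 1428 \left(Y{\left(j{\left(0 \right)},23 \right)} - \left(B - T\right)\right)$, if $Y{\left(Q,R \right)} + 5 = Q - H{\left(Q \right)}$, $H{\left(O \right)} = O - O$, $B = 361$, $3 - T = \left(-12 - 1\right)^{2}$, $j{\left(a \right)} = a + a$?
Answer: $759696$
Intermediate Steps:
$j{\left(a \right)} = 2 a$
$T = -166$ ($T = 3 - \left(-12 - 1\right)^{2} = 3 - \left(-13\right)^{2} = 3 - 169 = -166$)
$H{\left(O \right)} = 0$
$Y{\left(Q,R \right)} = -5 + Q$ ($Y{\left(Q,R \right)} = -5 + \left(Q - 0\right) = -5 + \left(Q + 0\right) = -5 + Q$)
$- 1428 \left(Y{\left(j{\left(0 \right)},23 \right)} - \left(B - T\right)\right) = - 1428 \left(\left(-5 + 2 \cdot 0\right) - 527\right) = - 1428 \left(\left(-5 + 0\right) - 527\right) = - 1428 \left(-5 - 527\right) = \left(-1428\right) \left(-532\right) = 759696$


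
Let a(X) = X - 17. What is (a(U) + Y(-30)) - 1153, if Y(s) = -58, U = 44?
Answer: -1184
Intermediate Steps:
a(X) = -17 + X
(a(U) + Y(-30)) - 1153 = ((-17 + 44) - 58) - 1153 = (27 - 58) - 1153 = -31 - 1153 = -1184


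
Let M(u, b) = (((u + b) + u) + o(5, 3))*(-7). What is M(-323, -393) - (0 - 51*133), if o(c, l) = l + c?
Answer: 14000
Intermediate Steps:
o(c, l) = c + l
M(u, b) = -56 - 14*u - 7*b (M(u, b) = (((u + b) + u) + (5 + 3))*(-7) = (((b + u) + u) + 8)*(-7) = ((b + 2*u) + 8)*(-7) = (8 + b + 2*u)*(-7) = -56 - 14*u - 7*b)
M(-323, -393) - (0 - 51*133) = (-56 - 14*(-323) - 7*(-393)) - (0 - 51*133) = (-56 + 4522 + 2751) - (0 - 6783) = 7217 - 1*(-6783) = 7217 + 6783 = 14000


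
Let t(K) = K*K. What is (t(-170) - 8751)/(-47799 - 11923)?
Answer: -20149/59722 ≈ -0.33738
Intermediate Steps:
t(K) = K**2
(t(-170) - 8751)/(-47799 - 11923) = ((-170)**2 - 8751)/(-47799 - 11923) = (28900 - 8751)/(-59722) = 20149*(-1/59722) = -20149/59722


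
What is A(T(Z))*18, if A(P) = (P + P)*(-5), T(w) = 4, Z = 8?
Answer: -720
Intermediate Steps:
A(P) = -10*P (A(P) = (2*P)*(-5) = -10*P)
A(T(Z))*18 = -10*4*18 = -40*18 = -720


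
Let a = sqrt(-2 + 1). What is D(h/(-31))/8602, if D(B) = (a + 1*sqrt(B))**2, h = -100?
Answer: 3/11594 + 10*I*sqrt(31)/133331 ≈ 0.00025875 + 0.00041759*I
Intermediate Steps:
a = I (a = sqrt(-1) = I ≈ 1.0*I)
D(B) = (I + sqrt(B))**2 (D(B) = (I + 1*sqrt(B))**2 = (I + sqrt(B))**2)
D(h/(-31))/8602 = (I + sqrt(-100/(-31)))**2/8602 = (I + sqrt(-100*(-1/31)))**2*(1/8602) = (I + sqrt(100/31))**2*(1/8602) = (I + 10*sqrt(31)/31)**2*(1/8602) = (I + 10*sqrt(31)/31)**2/8602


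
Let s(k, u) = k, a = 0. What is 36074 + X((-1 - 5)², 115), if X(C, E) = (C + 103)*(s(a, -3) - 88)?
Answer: 23842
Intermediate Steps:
X(C, E) = -9064 - 88*C (X(C, E) = (C + 103)*(0 - 88) = (103 + C)*(-88) = -9064 - 88*C)
36074 + X((-1 - 5)², 115) = 36074 + (-9064 - 88*(-1 - 5)²) = 36074 + (-9064 - 88*(-6)²) = 36074 + (-9064 - 88*36) = 36074 + (-9064 - 3168) = 36074 - 12232 = 23842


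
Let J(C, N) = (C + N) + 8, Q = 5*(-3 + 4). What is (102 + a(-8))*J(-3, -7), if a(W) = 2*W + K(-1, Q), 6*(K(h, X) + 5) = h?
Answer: -485/3 ≈ -161.67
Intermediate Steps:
Q = 5 (Q = 5*1 = 5)
K(h, X) = -5 + h/6
J(C, N) = 8 + C + N
a(W) = -31/6 + 2*W (a(W) = 2*W + (-5 + (⅙)*(-1)) = 2*W + (-5 - ⅙) = 2*W - 31/6 = -31/6 + 2*W)
(102 + a(-8))*J(-3, -7) = (102 + (-31/6 + 2*(-8)))*(8 - 3 - 7) = (102 + (-31/6 - 16))*(-2) = (102 - 127/6)*(-2) = (485/6)*(-2) = -485/3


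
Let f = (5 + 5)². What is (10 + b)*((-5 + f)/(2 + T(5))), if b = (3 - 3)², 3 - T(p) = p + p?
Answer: -190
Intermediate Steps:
T(p) = 3 - 2*p (T(p) = 3 - (p + p) = 3 - 2*p)
f = 100 (f = 10² = 100)
b = 0 (b = 0² = 0)
(10 + b)*((-5 + f)/(2 + T(5))) = (10 + 0)*((-5 + 100)/(2 + (3 - 2*5))) = 10*(95/(2 + (3 - 10))) = 10*(95/(2 - 7)) = 10*(95/(-5)) = 10*(95*(-⅕)) = 10*(-19) = -190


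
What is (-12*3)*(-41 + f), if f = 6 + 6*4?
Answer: 396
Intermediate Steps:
f = 30 (f = 6 + 24 = 30)
(-12*3)*(-41 + f) = (-12*3)*(-41 + 30) = -36*(-11) = 396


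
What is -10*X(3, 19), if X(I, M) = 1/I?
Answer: -10/3 ≈ -3.3333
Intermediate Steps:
-10*X(3, 19) = -10/3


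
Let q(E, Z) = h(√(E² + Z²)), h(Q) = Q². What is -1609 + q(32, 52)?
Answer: 2119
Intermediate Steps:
q(E, Z) = E² + Z² (q(E, Z) = (√(E² + Z²))² = E² + Z²)
-1609 + q(32, 52) = -1609 + (32² + 52²) = -1609 + (1024 + 2704) = -1609 + 3728 = 2119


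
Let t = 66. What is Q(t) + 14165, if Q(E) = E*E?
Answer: 18521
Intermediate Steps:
Q(E) = E²
Q(t) + 14165 = 66² + 14165 = 4356 + 14165 = 18521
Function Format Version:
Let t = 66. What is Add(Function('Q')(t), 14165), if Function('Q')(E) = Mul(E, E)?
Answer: 18521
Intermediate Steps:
Function('Q')(E) = Pow(E, 2)
Add(Function('Q')(t), 14165) = Add(Pow(66, 2), 14165) = Add(4356, 14165) = 18521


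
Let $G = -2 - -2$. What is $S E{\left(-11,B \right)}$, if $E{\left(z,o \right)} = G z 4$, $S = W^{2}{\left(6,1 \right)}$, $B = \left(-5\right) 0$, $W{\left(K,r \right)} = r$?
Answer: $0$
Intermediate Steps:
$G = 0$ ($G = -2 + 2 = 0$)
$B = 0$
$S = 1$ ($S = 1^{2} = 1$)
$E{\left(z,o \right)} = 0$ ($E{\left(z,o \right)} = 0 z 4 = 0 \cdot 4 = 0$)
$S E{\left(-11,B \right)} = 1 \cdot 0 = 0$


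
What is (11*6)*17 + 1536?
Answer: 2658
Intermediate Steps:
(11*6)*17 + 1536 = 66*17 + 1536 = 1122 + 1536 = 2658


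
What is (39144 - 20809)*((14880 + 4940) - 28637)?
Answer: -161659695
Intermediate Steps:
(39144 - 20809)*((14880 + 4940) - 28637) = 18335*(19820 - 28637) = 18335*(-8817) = -161659695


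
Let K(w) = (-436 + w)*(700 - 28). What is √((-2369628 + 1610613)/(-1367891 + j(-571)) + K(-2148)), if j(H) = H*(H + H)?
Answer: 9*I*√1220473342332257/238603 ≈ 1317.7*I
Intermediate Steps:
j(H) = 2*H² (j(H) = H*(2*H) = 2*H²)
K(w) = -292992 + 672*w (K(w) = (-436 + w)*672 = -292992 + 672*w)
√((-2369628 + 1610613)/(-1367891 + j(-571)) + K(-2148)) = √((-2369628 + 1610613)/(-1367891 + 2*(-571)²) + (-292992 + 672*(-2148))) = √(-759015/(-1367891 + 2*326041) + (-292992 - 1443456)) = √(-759015/(-1367891 + 652082) - 1736448) = √(-759015/(-715809) - 1736448) = √(-759015*(-1/715809) - 1736448) = √(253005/238603 - 1736448) = √(-414321449139/238603) = 9*I*√1220473342332257/238603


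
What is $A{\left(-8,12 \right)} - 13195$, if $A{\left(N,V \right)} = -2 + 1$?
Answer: $-13196$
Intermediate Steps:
$A{\left(N,V \right)} = -1$
$A{\left(-8,12 \right)} - 13195 = -1 - 13195 = -13196$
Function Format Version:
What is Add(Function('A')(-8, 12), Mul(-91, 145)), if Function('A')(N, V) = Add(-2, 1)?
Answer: -13196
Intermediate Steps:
Function('A')(N, V) = -1
Add(Function('A')(-8, 12), Mul(-91, 145)) = Add(-1, Mul(-91, 145)) = Add(-1, -13195) = -13196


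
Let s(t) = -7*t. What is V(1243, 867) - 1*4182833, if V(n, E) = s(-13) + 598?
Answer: -4182144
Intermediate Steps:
V(n, E) = 689 (V(n, E) = -7*(-13) + 598 = 91 + 598 = 689)
V(1243, 867) - 1*4182833 = 689 - 1*4182833 = 689 - 4182833 = -4182144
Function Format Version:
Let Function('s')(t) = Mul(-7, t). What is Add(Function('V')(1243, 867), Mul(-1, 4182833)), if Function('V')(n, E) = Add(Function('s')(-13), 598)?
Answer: -4182144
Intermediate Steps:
Function('V')(n, E) = 689 (Function('V')(n, E) = Add(Mul(-7, -13), 598) = Add(91, 598) = 689)
Add(Function('V')(1243, 867), Mul(-1, 4182833)) = Add(689, Mul(-1, 4182833)) = Add(689, -4182833) = -4182144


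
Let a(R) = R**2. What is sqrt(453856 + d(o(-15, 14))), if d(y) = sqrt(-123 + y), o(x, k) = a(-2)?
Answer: sqrt(453856 + I*sqrt(119)) ≈ 673.69 + 0.008*I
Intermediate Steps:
o(x, k) = 4 (o(x, k) = (-2)**2 = 4)
sqrt(453856 + d(o(-15, 14))) = sqrt(453856 + sqrt(-123 + 4)) = sqrt(453856 + sqrt(-119)) = sqrt(453856 + I*sqrt(119))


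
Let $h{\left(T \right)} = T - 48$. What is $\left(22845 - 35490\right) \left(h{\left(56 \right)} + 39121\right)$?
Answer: $-494786205$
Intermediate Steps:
$h{\left(T \right)} = -48 + T$ ($h{\left(T \right)} = T - 48 = -48 + T$)
$\left(22845 - 35490\right) \left(h{\left(56 \right)} + 39121\right) = \left(22845 - 35490\right) \left(\left(-48 + 56\right) + 39121\right) = - 12645 \left(8 + 39121\right) = \left(-12645\right) 39129 = -494786205$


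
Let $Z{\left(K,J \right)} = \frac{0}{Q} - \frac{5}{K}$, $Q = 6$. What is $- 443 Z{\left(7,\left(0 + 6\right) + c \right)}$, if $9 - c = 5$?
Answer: $\frac{2215}{7} \approx 316.43$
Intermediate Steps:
$c = 4$ ($c = 9 - 5 = 4$)
$Z{\left(K,J \right)} = - \frac{5}{K}$ ($Z{\left(K,J \right)} = \frac{0}{6} - \frac{5}{K} = 0 \cdot \frac{1}{6} - \frac{5}{K} = 0 - \frac{5}{K} = - \frac{5}{K}$)
$- 443 Z{\left(7,\left(0 + 6\right) + c \right)} = - 443 \left(- \frac{5}{7}\right) = - 443 \left(\left(-5\right) \frac{1}{7}\right) = \left(-443\right) \left(- \frac{5}{7}\right) = \frac{2215}{7}$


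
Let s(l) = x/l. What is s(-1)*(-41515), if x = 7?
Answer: 290605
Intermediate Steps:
s(l) = 7/l
s(-1)*(-41515) = (7/(-1))*(-41515) = (7*(-1))*(-41515) = -7*(-41515) = 290605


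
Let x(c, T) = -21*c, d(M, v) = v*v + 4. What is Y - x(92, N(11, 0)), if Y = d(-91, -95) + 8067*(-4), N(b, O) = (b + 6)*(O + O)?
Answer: -21307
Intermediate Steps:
N(b, O) = 2*O*(6 + b) (N(b, O) = (6 + b)*(2*O) = 2*O*(6 + b))
d(M, v) = 4 + v² (d(M, v) = v² + 4 = 4 + v²)
Y = -23239 (Y = (4 + (-95)²) + 8067*(-4) = (4 + 9025) - 32268 = 9029 - 32268 = -23239)
Y - x(92, N(11, 0)) = -23239 - (-21)*92 = -23239 - 1*(-1932) = -23239 + 1932 = -21307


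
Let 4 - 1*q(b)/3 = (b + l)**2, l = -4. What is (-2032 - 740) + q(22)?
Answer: -3732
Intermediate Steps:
q(b) = 12 - 3*(-4 + b)**2 (q(b) = 12 - 3*(b - 4)**2 = 12 - 3*(-4 + b)**2)
(-2032 - 740) + q(22) = (-2032 - 740) + (12 - 3*(-4 + 22)**2) = -2772 + (12 - 3*18**2) = -2772 + (12 - 3*324) = -2772 + (12 - 972) = -2772 - 960 = -3732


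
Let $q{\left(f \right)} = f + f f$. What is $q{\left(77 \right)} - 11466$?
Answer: $-5460$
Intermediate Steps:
$q{\left(f \right)} = f + f^{2}$
$q{\left(77 \right)} - 11466 = 77 \left(1 + 77\right) - 11466 = 77 \cdot 78 - 11466 = 6006 - 11466 = -5460$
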